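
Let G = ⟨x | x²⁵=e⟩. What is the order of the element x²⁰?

Compute successive powers until reaching e:
  (x²⁰)¹ = x²⁰, (x²⁰)² = x¹⁵, (x²⁰)³ = x¹⁰, (x²⁰)⁴ = x⁵, (x²⁰)⁵ = e.
The smallest positive k with (x²⁰)ᵏ = e is 5.

Answer: 5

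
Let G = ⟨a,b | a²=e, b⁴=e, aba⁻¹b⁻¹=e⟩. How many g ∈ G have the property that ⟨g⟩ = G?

⟨g⟩ = G would require ord(g) = |G| = 8, but the maximum element order in G is 4 < 8. So G is not cyclic and no single element generates it: the count is 0.

Answer: 0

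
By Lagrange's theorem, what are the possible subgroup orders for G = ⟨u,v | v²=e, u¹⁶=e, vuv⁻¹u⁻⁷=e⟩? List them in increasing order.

|G| = 32 = 2⁵. By Lagrange's theorem the order of any subgroup divides 32; the divisors of 32 are 1, 2, 4, 8, 16, 32.

Answer: 1, 2, 4, 8, 16, 32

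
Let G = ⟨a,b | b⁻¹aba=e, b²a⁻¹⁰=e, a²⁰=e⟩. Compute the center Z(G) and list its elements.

An element z ∈ Z(G) iff z commutes with every generator.
For example a¹⁰ is central: (a¹⁰)·a = a¹¹ = a·(a¹⁰); (a¹⁰)·b = b⁻¹ = b·(a¹⁰).
Whereas a ∉ Z(G) since a·b = ab ≠ a⁹b⁻¹ = b·a.
Checking each of the 40 elements this way gives Z(G) = {e, a¹⁰}, of order 2.

Answer: {e, a¹⁰}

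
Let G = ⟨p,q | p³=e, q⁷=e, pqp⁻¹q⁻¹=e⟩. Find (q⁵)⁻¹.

The order of (q⁵) is 7 (smallest k with (q⁵)ᵏ = e), so (q⁵)⁻¹ = (q⁵)⁶ = q².
Check: (q⁵) · (q²) → (q⁵) · q² = e, giving e as required.

Answer: q²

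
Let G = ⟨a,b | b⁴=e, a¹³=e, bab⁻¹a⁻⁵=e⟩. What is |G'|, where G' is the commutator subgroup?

G' = [G, G] is generated by all commutators. The generator-pair commutators are: [a, b] = a⁹.
The subgroup they normally generate is {e, a, a², a³, a⁴, a⁵, a⁶, a⁷, a⁸, a⁹, a¹⁰, a¹¹, a¹²}, of order 13.
Check: |G/G'| = 52/13 = 4 is the order of the abelianisation.

Answer: 13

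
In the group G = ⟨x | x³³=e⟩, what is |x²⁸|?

Compute successive powers until reaching e:
  (x²⁸)¹ = x²⁸, (x²⁸)² = x²³, (x²⁸)³ = x¹⁸, (x²⁸)⁴ = x¹³, (x²⁸)⁵ = x⁸, (x²⁸)⁶ = x³, (x²⁸)⁷ = x³¹, (x²⁸)⁸ = x²⁶, (x²⁸)⁹ = x²¹, (x²⁸)¹⁰ = x¹⁶, (x²⁸)¹¹ = x¹¹, (x²⁸)¹² = x⁶, (x²⁸)¹³ = x, (x²⁸)¹⁴ = x²⁹, (x²⁸)¹⁵ = x²⁴, (x²⁸)¹⁶ = x¹⁹, (x²⁸)¹⁷ = x¹⁴, (x²⁸)¹⁸ = x⁹, (x²⁸)¹⁹ = x⁴, (x²⁸)²⁰ = x³², (x²⁸)²¹ = x²⁷, (x²⁸)²² = x²², (x²⁸)²³ = x¹⁷, (x²⁸)²⁴ = x¹², (x²⁸)²⁵ = x⁷, (x²⁸)²⁶ = x², (x²⁸)²⁷ = x³⁰, (x²⁸)²⁸ = x²⁵, (x²⁸)²⁹ = x²⁰, (x²⁸)³⁰ = x¹⁵, (x²⁸)³¹ = x¹⁰, (x²⁸)³² = x⁵, (x²⁸)³³ = e.
The smallest positive k with (x²⁸)ᵏ = e is 33.

Answer: 33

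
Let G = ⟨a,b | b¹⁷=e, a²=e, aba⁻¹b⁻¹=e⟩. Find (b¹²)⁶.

Compute successive powers of (b¹²), reducing at each step:
  (b¹²)²: (b¹²) · b¹² = b⁷
  (b¹²)³: (b⁷) · b¹² = b²
  (b¹²)⁴: (b²) · b¹² = b¹⁴
  (b¹²)⁵: (b¹⁴) · b¹² = b⁹
  (b¹²)⁶: (b⁹) · b¹² = b⁴

Answer: b⁴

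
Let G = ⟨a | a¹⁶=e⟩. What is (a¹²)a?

Compute (a¹²) · a by multiplying left to right and reducing via the relations at each step:
  (a¹²) · a = a¹³

Answer: a¹³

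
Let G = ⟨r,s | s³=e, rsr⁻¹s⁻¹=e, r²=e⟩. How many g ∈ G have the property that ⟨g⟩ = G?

G is cyclic of order 6. An element generates G iff its order is 6, and a cyclic group of order 6 has exactly φ(6) = 2 such elements.

Answer: 2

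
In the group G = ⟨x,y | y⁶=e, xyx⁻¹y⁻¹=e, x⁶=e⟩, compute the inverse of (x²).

The order of (x²) is 3 (smallest k with (x²)ᵏ = e), so (x²)⁻¹ = (x²)² = x⁴.
Check: (x²) · (x⁴) → (x²) · x⁴ = e, giving e as required.

Answer: x⁴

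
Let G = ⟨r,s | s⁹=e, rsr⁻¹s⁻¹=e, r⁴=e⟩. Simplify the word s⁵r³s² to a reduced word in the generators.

Multiply left to right, reducing at each step:
  (s⁵) · r³ = r³s⁵
  (r³s⁵) · s² = r³s⁷

Answer: r³s⁷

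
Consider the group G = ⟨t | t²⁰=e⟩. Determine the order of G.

G is generated by a single element, so G is cyclic. The relator gives t²⁰ = e and no smaller power is forced to be e, so the 20 powers {e, t, t², t³, t⁴, t⁵, t⁶, t⁷, t⁸, t⁹, t¹², t¹³, t¹¹, t¹⁰, t¹⁴, t¹⁵, t¹⁶, t¹⁷, t¹⁸, t¹⁹} are distinct. Hence |G| = 20.

Answer: 20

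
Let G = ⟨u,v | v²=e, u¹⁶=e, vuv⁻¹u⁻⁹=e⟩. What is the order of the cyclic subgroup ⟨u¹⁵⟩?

|⟨u¹⁵⟩| equals the order of u¹⁵. Compute successive powers until reaching e:
  (u¹⁵)¹ = u¹⁵, (u¹⁵)² = u¹⁴, (u¹⁵)³ = u¹³, (u¹⁵)⁴ = u¹², (u¹⁵)⁵ = u¹¹, (u¹⁵)⁶ = u¹⁰, (u¹⁵)⁷ = u⁹, (u¹⁵)⁸ = u⁸, (u¹⁵)⁹ = u⁷, (u¹⁵)¹⁰ = u⁶, (u¹⁵)¹¹ = u⁵, (u¹⁵)¹² = u⁴, (u¹⁵)¹³ = u³, (u¹⁵)¹⁴ = u², (u¹⁵)¹⁵ = u, (u¹⁵)¹⁶ = e.
The smallest positive k with (u¹⁵)ᵏ = e is 16, so |⟨u¹⁵⟩| = 16.

Answer: 16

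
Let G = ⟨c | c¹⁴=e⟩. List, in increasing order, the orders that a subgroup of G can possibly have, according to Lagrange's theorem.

|G| = 14 = 2 · 7. By Lagrange's theorem the order of any subgroup divides 14; the divisors of 14 are 1, 2, 7, 14.

Answer: 1, 2, 7, 14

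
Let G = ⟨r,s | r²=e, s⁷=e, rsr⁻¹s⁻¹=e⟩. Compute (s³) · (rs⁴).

Compute (s³) · (rs⁴) by multiplying left to right and reducing via the relations at each step:
  (s³) · r = rs³
  (rs³) · s⁴ = r

Answer: r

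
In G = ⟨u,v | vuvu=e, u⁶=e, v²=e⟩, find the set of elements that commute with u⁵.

⟨u⁵⟩ ⊆ C_G(u⁵) since powers of u⁵ commute with u⁵; so |C_G(u⁵)| ≥ |⟨u⁵⟩| = 6.
By orbit–stabilizer, |C_G(u⁵)| = |G| / |conj. class of u⁵| = 12 / 2 = 6.
The 6 elements commuting with u⁵ are {e, u, u², u³, u⁴, u⁵}.

Answer: {e, u, u², u³, u⁴, u⁵}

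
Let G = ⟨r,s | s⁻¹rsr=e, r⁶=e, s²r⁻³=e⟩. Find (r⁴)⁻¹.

The order of (r⁴) is 3 (smallest k with (r⁴)ᵏ = e), so (r⁴)⁻¹ = (r⁴)² = r².
Check: (r⁴) · (r²) → (r⁴) · r² = e, giving e as required.

Answer: r²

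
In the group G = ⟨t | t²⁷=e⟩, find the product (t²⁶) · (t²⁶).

Compute (t²⁶) · (t²⁶) by multiplying left to right and reducing via the relations at each step:
  (t²⁶) · t²⁶ = t²⁵

Answer: t²⁵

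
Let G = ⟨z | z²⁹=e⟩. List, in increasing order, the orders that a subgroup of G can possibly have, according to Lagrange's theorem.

|G| = 29 = 29. By Lagrange's theorem the order of any subgroup divides 29; the divisors of 29 are 1, 29.

Answer: 1, 29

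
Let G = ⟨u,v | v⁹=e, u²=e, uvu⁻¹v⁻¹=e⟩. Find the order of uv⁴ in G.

Compute successive powers until reaching e:
  (uv⁴)¹ = uv⁴, (uv⁴)² = v⁸, (uv⁴)³ = uv³, (uv⁴)⁴ = v⁷, (uv⁴)⁵ = uv², (uv⁴)⁶ = v⁶, (uv⁴)⁷ = uv, (uv⁴)⁸ = v⁵, (uv⁴)⁹ = u, (uv⁴)¹⁰ = v⁴, (uv⁴)¹¹ = uv⁸, (uv⁴)¹² = v³, (uv⁴)¹³ = uv⁷, (uv⁴)¹⁴ = v², (uv⁴)¹⁵ = uv⁶, (uv⁴)¹⁶ = v, (uv⁴)¹⁷ = uv⁵, (uv⁴)¹⁸ = e.
The smallest positive k with (uv⁴)ᵏ = e is 18.

Answer: 18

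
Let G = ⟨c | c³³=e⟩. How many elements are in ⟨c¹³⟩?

|⟨c¹³⟩| equals the order of c¹³. Compute successive powers until reaching e:
  (c¹³)¹ = c¹³, (c¹³)² = c²⁶, (c¹³)³ = c⁶, (c¹³)⁴ = c¹⁹, (c¹³)⁵ = c³², (c¹³)⁶ = c¹², (c¹³)⁷ = c²⁵, (c¹³)⁸ = c⁵, (c¹³)⁹ = c¹⁸, (c¹³)¹⁰ = c³¹, (c¹³)¹¹ = c¹¹, (c¹³)¹² = c²⁴, (c¹³)¹³ = c⁴, (c¹³)¹⁴ = c¹⁷, (c¹³)¹⁵ = c³⁰, (c¹³)¹⁶ = c¹⁰, (c¹³)¹⁷ = c²³, (c¹³)¹⁸ = c³, (c¹³)¹⁹ = c¹⁶, (c¹³)²⁰ = c²⁹, (c¹³)²¹ = c⁹, (c¹³)²² = c²², (c¹³)²³ = c², (c¹³)²⁴ = c¹⁵, (c¹³)²⁵ = c²⁸, (c¹³)²⁶ = c⁸, (c¹³)²⁷ = c²¹, (c¹³)²⁸ = c, (c¹³)²⁹ = c¹⁴, (c¹³)³⁰ = c²⁷, (c¹³)³¹ = c⁷, (c¹³)³² = c²⁰, (c¹³)³³ = e.
The smallest positive k with (c¹³)ᵏ = e is 33, so |⟨c¹³⟩| = 33.

Answer: 33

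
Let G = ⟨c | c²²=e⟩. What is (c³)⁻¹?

The order of (c³) is 22 (smallest k with (c³)ᵏ = e), so (c³)⁻¹ = (c³)²¹ = c¹⁹.
Check: (c³) · (c¹⁹) → (c³) · c¹⁹ = e, giving e as required.

Answer: c¹⁹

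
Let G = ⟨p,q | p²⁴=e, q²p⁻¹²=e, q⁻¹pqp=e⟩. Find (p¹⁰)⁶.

Compute successive powers of (p¹⁰), reducing at each step:
  (p¹⁰)²: (p¹⁰) · p¹⁰ = p²⁰
  (p¹⁰)³: (p²⁰) · p¹⁰ = p⁶
  (p¹⁰)⁴: (p⁶) · p¹⁰ = p¹⁶
  (p¹⁰)⁵: (p¹⁶) · p¹⁰ = p²
  (p¹⁰)⁶: (p²) · p¹⁰ = p¹²

Answer: p¹²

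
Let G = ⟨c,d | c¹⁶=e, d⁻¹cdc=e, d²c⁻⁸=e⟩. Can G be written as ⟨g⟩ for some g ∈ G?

Every cyclic group is abelian. But c·d = cd while d·c = c⁷d⁻¹, so c·d ≠ d·c and G is not abelian. Hence G is not cyclic.

Answer: No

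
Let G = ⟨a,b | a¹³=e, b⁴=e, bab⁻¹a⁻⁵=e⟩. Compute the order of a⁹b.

Compute successive powers until reaching e:
  (a⁹b)¹ = a⁹b, (a⁹b)² = a²b², (a⁹b)³ = a⁶b³, (a⁹b)⁴ = e.
The smallest positive k with (a⁹b)ᵏ = e is 4.

Answer: 4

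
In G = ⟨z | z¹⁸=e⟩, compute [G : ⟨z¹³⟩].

First find ord(z¹³) by computing successive powers:
  (z¹³)¹ = z¹³, (z¹³)² = z⁸, (z¹³)³ = z³, (z¹³)⁴ = z¹⁶, (z¹³)⁵ = z¹¹, (z¹³)⁶ = z⁶, (z¹³)⁷ = z, (z¹³)⁸ = z¹⁴, (z¹³)⁹ = z⁹, (z¹³)¹⁰ = z⁴, (z¹³)¹¹ = z¹⁷, (z¹³)¹² = z¹², (z¹³)¹³ = z⁷, (z¹³)¹⁴ = z², (z¹³)¹⁵ = z¹⁵, (z¹³)¹⁶ = z¹⁰, (z¹³)¹⁷ = z⁵, (z¹³)¹⁸ = e.
So |⟨z¹³⟩| = ord(z¹³) = 18. With |G| = 18, by Lagrange [G : ⟨z¹³⟩] = 18/18 = 1.

Answer: 1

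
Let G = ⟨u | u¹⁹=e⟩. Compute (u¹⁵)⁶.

Compute successive powers of (u¹⁵), reducing at each step:
  (u¹⁵)²: (u¹⁵) · u¹⁵ = u¹¹
  (u¹⁵)³: (u¹¹) · u¹⁵ = u⁷
  (u¹⁵)⁴: (u⁷) · u¹⁵ = u³
  (u¹⁵)⁵: (u³) · u¹⁵ = u¹⁸
  (u¹⁵)⁶: (u¹⁸) · u¹⁵ = u¹⁴

Answer: u¹⁴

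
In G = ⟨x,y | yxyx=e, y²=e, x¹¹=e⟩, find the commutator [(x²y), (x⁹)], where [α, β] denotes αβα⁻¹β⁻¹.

[(x²y), (x⁹)] = (x²y)·(x⁹)·(x²y)⁻¹·(x⁹)⁻¹.
  (x²y) · (x⁹) = x⁴y
  (x⁴y) · (x²y) = x²
  (x²) · (x²) = x⁴

Answer: x⁴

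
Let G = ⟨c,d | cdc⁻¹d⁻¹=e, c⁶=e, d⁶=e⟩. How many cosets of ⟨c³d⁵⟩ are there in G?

First find ord(c³d⁵) by computing successive powers:
  (c³d⁵)¹ = c³d⁵, (c³d⁵)² = d⁴, (c³d⁵)³ = c³d³, (c³d⁵)⁴ = d², (c³d⁵)⁵ = c³d, (c³d⁵)⁶ = e.
So |⟨c³d⁵⟩| = ord(c³d⁵) = 6. With |G| = 36, by Lagrange [G : ⟨c³d⁵⟩] = 36/6 = 6.

Answer: 6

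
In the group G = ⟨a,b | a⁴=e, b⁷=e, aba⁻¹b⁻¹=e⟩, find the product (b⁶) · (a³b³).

Compute (b⁶) · (a³b³) by multiplying left to right and reducing via the relations at each step:
  (b⁶) · a³ = a³b⁶
  (a³b⁶) · b³ = a³b²

Answer: a³b²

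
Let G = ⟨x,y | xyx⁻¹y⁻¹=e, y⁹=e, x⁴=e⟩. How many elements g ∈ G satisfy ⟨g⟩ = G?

G is cyclic of order 36. An element generates G iff its order is 36, and a cyclic group of order 36 has exactly φ(36) = 12 such elements.

Answer: 12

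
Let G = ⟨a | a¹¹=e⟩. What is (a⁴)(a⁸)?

Compute (a⁴) · (a⁸) by multiplying left to right and reducing via the relations at each step:
  (a⁴) · a⁸ = a

Answer: a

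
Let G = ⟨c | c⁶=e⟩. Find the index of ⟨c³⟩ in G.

First find ord(c³) by computing successive powers:
  (c³)¹ = c³, (c³)² = e.
So |⟨c³⟩| = ord(c³) = 2. With |G| = 6, by Lagrange [G : ⟨c³⟩] = 6/2 = 3.

Answer: 3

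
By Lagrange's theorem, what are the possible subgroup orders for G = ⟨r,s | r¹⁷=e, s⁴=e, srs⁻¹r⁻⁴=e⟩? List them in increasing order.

|G| = 68 = 2² · 17. By Lagrange's theorem the order of any subgroup divides 68; the divisors of 68 are 1, 2, 4, 17, 34, 68.

Answer: 1, 2, 4, 17, 34, 68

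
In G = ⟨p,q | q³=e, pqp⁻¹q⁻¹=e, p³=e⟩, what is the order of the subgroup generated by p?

|⟨p⟩| equals the order of p. Compute successive powers until reaching e:
  p¹ = p, p² = p², p³ = e.
The smallest positive k with pᵏ = e is 3, so |⟨p⟩| = 3.

Answer: 3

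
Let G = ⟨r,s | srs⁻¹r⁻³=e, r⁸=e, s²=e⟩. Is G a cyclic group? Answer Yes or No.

Every cyclic group is abelian. But r·s = rs while s·r = r³s, so r·s ≠ s·r and G is not abelian. Hence G is not cyclic.

Answer: No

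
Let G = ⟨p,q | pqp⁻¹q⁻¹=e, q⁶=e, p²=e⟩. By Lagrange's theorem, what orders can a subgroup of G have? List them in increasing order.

|G| = 12 = 2² · 3. By Lagrange's theorem the order of any subgroup divides 12; the divisors of 12 are 1, 2, 3, 4, 6, 12.

Answer: 1, 2, 3, 4, 6, 12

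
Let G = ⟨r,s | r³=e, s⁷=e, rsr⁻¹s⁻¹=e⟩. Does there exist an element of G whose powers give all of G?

|G| = 21. The element rs has order 21 (its powers give 21 distinct elements), so ⟨rs⟩ = G and G is cyclic.

Answer: Yes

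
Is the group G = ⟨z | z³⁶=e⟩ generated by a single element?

|G| = 36. The element z has order 36 (its powers give 36 distinct elements), so ⟨z⟩ = G and G is cyclic.

Answer: Yes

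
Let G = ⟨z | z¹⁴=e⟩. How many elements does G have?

G is generated by a single element, so G is cyclic. The relator gives z¹⁴ = e and no smaller power is forced to be e, so the 14 powers {e, z, z², z³, z⁴, z⁵, z⁶, z⁷, z⁸, z⁹, z¹², z¹³, z¹¹, z¹⁰} are distinct. Hence |G| = 14.

Answer: 14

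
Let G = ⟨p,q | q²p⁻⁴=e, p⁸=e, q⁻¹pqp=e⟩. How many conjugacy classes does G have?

The conjugacy classes (representative and size) are:
  [e] (size 1), [p⁷] (size 2), [p⁶] (size 2), [p³] (size 2), [p⁴] (size 1), [p²q⁻¹] (size 4), [p³q⁻¹] (size 4).
Class equation: 1 + 2 + 2 + 2 + 1 + 4 + 4 = 16 = |G|. So G has 7 conjugacy classes.

Answer: 7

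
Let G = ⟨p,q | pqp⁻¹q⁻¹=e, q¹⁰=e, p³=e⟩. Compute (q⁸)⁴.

Compute successive powers of (q⁸), reducing at each step:
  (q⁸)²: (q⁸) · q⁸ = q⁶
  (q⁸)³: (q⁶) · q⁸ = q⁴
  (q⁸)⁴: (q⁴) · q⁸ = q²

Answer: q²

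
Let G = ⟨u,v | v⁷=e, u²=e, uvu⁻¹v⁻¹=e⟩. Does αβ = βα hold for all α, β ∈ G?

Each pair of generators commutes: u·v = uv = v·u. Since the generators pairwise commute, every element of G commutes with every other, so G is abelian.

Answer: Yes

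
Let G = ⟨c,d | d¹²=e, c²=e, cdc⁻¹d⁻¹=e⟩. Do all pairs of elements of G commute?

Each pair of generators commutes: c·d = cd = d·c. Since the generators pairwise commute, every element of G commutes with every other, so G is abelian.

Answer: Yes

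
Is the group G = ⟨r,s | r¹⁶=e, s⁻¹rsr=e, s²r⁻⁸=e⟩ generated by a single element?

Every cyclic group is abelian. But r·s = rs while s·r = r⁷s⁻¹, so r·s ≠ s·r and G is not abelian. Hence G is not cyclic.

Answer: No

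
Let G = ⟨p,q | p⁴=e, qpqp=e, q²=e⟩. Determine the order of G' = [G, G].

G' = [G, G] is generated by all commutators. The generator-pair commutators are: [p, q] = p².
The subgroup they normally generate is {e, p²}, of order 2.
Check: |G/G'| = 8/2 = 4 is the order of the abelianisation.

Answer: 2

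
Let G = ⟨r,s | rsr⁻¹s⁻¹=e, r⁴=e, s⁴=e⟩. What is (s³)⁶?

Compute successive powers of (s³), reducing at each step:
  (s³)²: (s³) · s³ = s²
  (s³)³: (s²) · s³ = s
  (s³)⁴: s · s³ = e
  (s³)⁵: e · s³ = s³
  (s³)⁶: (s³) · s³ = s²

Answer: s²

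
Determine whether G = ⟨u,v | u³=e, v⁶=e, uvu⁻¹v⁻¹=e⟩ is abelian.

Each pair of generators commutes: u·v = uv = v·u. Since the generators pairwise commute, every element of G commutes with every other, so G is abelian.

Answer: Yes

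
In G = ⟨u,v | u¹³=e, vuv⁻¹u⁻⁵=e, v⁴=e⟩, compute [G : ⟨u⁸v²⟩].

First find ord(u⁸v²) by computing successive powers:
  (u⁸v²)¹ = u⁸v², (u⁸v²)² = e.
So |⟨u⁸v²⟩| = ord(u⁸v²) = 2. With |G| = 52, by Lagrange [G : ⟨u⁸v²⟩] = 52/2 = 26.

Answer: 26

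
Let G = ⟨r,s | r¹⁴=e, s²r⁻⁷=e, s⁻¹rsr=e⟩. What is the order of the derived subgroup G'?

G' = [G, G] is generated by all commutators. The generator-pair commutators are: [r, s] = r².
The subgroup they normally generate is {e, r², r⁴, r⁶, r⁸, r¹⁰, r¹²}, of order 7.
Check: |G/G'| = 28/7 = 4 is the order of the abelianisation.

Answer: 7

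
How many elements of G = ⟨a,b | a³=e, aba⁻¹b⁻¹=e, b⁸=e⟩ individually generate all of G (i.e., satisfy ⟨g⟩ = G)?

G is cyclic of order 24. An element generates G iff its order is 24, and a cyclic group of order 24 has exactly φ(24) = 8 such elements.

Answer: 8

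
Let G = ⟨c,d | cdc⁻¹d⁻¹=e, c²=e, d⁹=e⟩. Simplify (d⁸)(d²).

Compute (d⁸) · (d²) by multiplying left to right and reducing via the relations at each step:
  (d⁸) · d² = d

Answer: d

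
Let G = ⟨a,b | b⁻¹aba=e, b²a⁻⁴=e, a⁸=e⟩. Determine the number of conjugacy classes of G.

The conjugacy classes (representative and size) are:
  [e] (size 1), [a⁷] (size 2), [a⁶] (size 2), [a³] (size 2), [a⁴] (size 1), [a²b⁻¹] (size 4), [a³b⁻¹] (size 4).
Class equation: 1 + 2 + 2 + 2 + 1 + 4 + 4 = 16 = |G|. So G has 7 conjugacy classes.

Answer: 7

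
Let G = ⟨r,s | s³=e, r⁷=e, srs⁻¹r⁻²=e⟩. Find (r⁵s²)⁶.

Compute successive powers of (r⁵s²), reducing at each step:
  (r⁵s²)²: (r⁵s²) · r⁵ = r⁴s²;   (r⁴s²) · s² = r⁴s
  (r⁵s²)³: (r⁴s) · r⁵ = s;   s · s² = e
  (r⁵s²)⁴: e · r⁵ = r⁵;   (r⁵) · s² = r⁵s²
  (r⁵s²)⁵: (r⁵s²) · r⁵ = r⁴s²;   (r⁴s²) · s² = r⁴s
  (r⁵s²)⁶: (r⁴s) · r⁵ = s;   s · s² = e

Answer: e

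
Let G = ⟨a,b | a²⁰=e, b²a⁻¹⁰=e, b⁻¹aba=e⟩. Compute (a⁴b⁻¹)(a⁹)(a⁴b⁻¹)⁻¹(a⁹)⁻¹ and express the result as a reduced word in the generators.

[(a⁴b⁻¹), (a⁹)] = (a⁴b⁻¹)·(a⁹)·(a⁴b⁻¹)⁻¹·(a⁹)⁻¹.
  (a⁴b⁻¹) · (a⁹) = a⁵b
  (a⁵b) · (a⁴b) = a¹¹
  (a¹¹) · (a¹¹) = a²

Answer: a²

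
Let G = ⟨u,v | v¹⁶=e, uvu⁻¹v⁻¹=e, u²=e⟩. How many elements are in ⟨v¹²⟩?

|⟨v¹²⟩| equals the order of v¹². Compute successive powers until reaching e:
  (v¹²)¹ = v¹², (v¹²)² = v⁸, (v¹²)³ = v⁴, (v¹²)⁴ = e.
The smallest positive k with (v¹²)ᵏ = e is 4, so |⟨v¹²⟩| = 4.

Answer: 4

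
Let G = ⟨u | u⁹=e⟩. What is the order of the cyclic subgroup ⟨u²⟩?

|⟨u²⟩| equals the order of u². Compute successive powers until reaching e:
  (u²)¹ = u², (u²)² = u⁴, (u²)³ = u⁶, (u²)⁴ = u⁸, (u²)⁵ = u, (u²)⁶ = u³, (u²)⁷ = u⁵, (u²)⁸ = u⁷, (u²)⁹ = e.
The smallest positive k with (u²)ᵏ = e is 9, so |⟨u²⟩| = 9.

Answer: 9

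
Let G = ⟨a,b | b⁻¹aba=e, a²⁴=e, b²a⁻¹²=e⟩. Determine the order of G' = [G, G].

G' = [G, G] is generated by all commutators. The generator-pair commutators are: [a, b] = a².
The subgroup they normally generate is {e, a², a⁴, a⁶, a⁸, a¹⁰, a¹², a¹⁴, a¹⁶, a¹⁸, a²⁰, a²²}, of order 12.
Check: |G/G'| = 48/12 = 4 is the order of the abelianisation.

Answer: 12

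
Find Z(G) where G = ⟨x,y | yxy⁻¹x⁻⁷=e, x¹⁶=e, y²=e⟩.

An element z ∈ Z(G) iff z commutes with every generator.
For example x⁸ is central: (x⁸)·x = x⁹ = x·(x⁸); (x⁸)·y = x⁸y = y·(x⁸).
Whereas x ∉ Z(G) since x·y = xy ≠ x⁷y = y·x.
Checking each of the 32 elements this way gives Z(G) = {e, x⁸}, of order 2.

Answer: {e, x⁸}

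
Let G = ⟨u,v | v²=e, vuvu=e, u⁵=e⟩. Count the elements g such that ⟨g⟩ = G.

⟨g⟩ = G would require ord(g) = |G| = 10, but the maximum element order in G is 5 < 10. So G is not cyclic and no single element generates it: the count is 0.

Answer: 0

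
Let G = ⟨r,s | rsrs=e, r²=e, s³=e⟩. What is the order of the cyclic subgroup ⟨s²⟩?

|⟨s²⟩| equals the order of s². Compute successive powers until reaching e:
  (s²)¹ = s², (s²)² = s, (s²)³ = e.
The smallest positive k with (s²)ᵏ = e is 3, so |⟨s²⟩| = 3.

Answer: 3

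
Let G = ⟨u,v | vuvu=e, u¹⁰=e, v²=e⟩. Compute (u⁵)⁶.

Compute successive powers of (u⁵), reducing at each step:
  (u⁵)²: (u⁵) · u⁵ = e
  (u⁵)³: e · u⁵ = u⁵
  (u⁵)⁴: (u⁵) · u⁵ = e
  (u⁵)⁵: e · u⁵ = u⁵
  (u⁵)⁶: (u⁵) · u⁵ = e

Answer: e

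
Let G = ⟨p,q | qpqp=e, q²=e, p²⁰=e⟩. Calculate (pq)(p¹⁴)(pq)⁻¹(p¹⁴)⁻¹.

[(pq), (p¹⁴)] = (pq)·(p¹⁴)·(pq)⁻¹·(p¹⁴)⁻¹.
  (pq) · (p¹⁴) = p⁷q
  (p⁷q) · (pq) = p⁶
  (p⁶) · (p⁶) = p¹²

Answer: p¹²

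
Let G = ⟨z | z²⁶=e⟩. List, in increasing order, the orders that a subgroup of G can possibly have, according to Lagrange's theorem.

|G| = 26 = 2 · 13. By Lagrange's theorem the order of any subgroup divides 26; the divisors of 26 are 1, 2, 13, 26.

Answer: 1, 2, 13, 26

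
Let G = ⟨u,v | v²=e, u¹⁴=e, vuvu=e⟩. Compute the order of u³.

Compute successive powers until reaching e:
  (u³)¹ = u³, (u³)² = u⁶, (u³)³ = u⁹, (u³)⁴ = u¹², (u³)⁵ = u, (u³)⁶ = u⁴, (u³)⁷ = u⁷, (u³)⁸ = u¹⁰, (u³)⁹ = u¹³, (u³)¹⁰ = u², (u³)¹¹ = u⁵, (u³)¹² = u⁸, (u³)¹³ = u¹¹, (u³)¹⁴ = e.
The smallest positive k with (u³)ᵏ = e is 14.

Answer: 14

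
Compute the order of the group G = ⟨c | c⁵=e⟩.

G is generated by a single element, so G is cyclic. The relator gives c⁵ = e and no smaller power is forced to be e, so the 5 powers {c, e, c², c³, c⁴} are distinct. Hence |G| = 5.

Answer: 5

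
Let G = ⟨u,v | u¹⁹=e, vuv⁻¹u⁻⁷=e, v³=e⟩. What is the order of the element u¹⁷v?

Compute successive powers until reaching e:
  (u¹⁷v)¹ = u¹⁷v, (u¹⁷v)² = u³v², (u¹⁷v)³ = e.
The smallest positive k with (u¹⁷v)ᵏ = e is 3.

Answer: 3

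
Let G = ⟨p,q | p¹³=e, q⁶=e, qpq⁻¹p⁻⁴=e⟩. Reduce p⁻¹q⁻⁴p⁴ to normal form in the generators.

Multiply left to right, reducing at each step:
  (p¹²) · q⁻⁴ = p¹²q²
  (p¹²q²) · p⁴ = p¹¹q²

Answer: p¹¹q²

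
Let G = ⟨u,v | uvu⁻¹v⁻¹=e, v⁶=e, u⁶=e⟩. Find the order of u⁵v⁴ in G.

Compute successive powers until reaching e:
  (u⁵v⁴)¹ = u⁵v⁴, (u⁵v⁴)² = u⁴v², (u⁵v⁴)³ = u³, (u⁵v⁴)⁴ = u²v⁴, (u⁵v⁴)⁵ = uv², (u⁵v⁴)⁶ = e.
The smallest positive k with (u⁵v⁴)ᵏ = e is 6.

Answer: 6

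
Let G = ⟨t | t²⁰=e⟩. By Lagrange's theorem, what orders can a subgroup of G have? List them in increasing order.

|G| = 20 = 2² · 5. By Lagrange's theorem the order of any subgroup divides 20; the divisors of 20 are 1, 2, 4, 5, 10, 20.

Answer: 1, 2, 4, 5, 10, 20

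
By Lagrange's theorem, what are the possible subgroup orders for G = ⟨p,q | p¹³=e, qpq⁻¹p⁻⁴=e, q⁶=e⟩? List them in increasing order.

|G| = 78 = 2 · 3 · 13. By Lagrange's theorem the order of any subgroup divides 78; the divisors of 78 are 1, 2, 3, 6, 13, 26, 39, 78.

Answer: 1, 2, 3, 6, 13, 26, 39, 78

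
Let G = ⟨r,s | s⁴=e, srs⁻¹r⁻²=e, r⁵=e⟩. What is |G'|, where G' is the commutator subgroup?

G' = [G, G] is generated by all commutators. The generator-pair commutators are: [r, s] = r⁴.
The subgroup they normally generate is {e, r, r², r³, r⁴}, of order 5.
Check: |G/G'| = 20/5 = 4 is the order of the abelianisation.

Answer: 5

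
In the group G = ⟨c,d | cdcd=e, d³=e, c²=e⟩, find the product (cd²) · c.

Compute (cd²) · c by multiplying left to right and reducing via the relations at each step:
  (cd²) · c = d

Answer: d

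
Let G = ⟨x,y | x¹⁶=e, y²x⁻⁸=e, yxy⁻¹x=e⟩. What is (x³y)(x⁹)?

Compute (x³y) · (x⁹) by multiplying left to right and reducing via the relations at each step:
  (x³y) · x⁹ = x²y⁻¹

Answer: x²y⁻¹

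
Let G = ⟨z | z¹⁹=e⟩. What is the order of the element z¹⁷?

Compute successive powers until reaching e:
  (z¹⁷)¹ = z¹⁷, (z¹⁷)² = z¹⁵, (z¹⁷)³ = z¹³, (z¹⁷)⁴ = z¹¹, (z¹⁷)⁵ = z⁹, (z¹⁷)⁶ = z⁷, (z¹⁷)⁷ = z⁵, (z¹⁷)⁸ = z³, (z¹⁷)⁹ = z, (z¹⁷)¹⁰ = z¹⁸, (z¹⁷)¹¹ = z¹⁶, (z¹⁷)¹² = z¹⁴, (z¹⁷)¹³ = z¹², (z¹⁷)¹⁴ = z¹⁰, (z¹⁷)¹⁵ = z⁸, (z¹⁷)¹⁶ = z⁶, (z¹⁷)¹⁷ = z⁴, (z¹⁷)¹⁸ = z², (z¹⁷)¹⁹ = e.
The smallest positive k with (z¹⁷)ᵏ = e is 19.

Answer: 19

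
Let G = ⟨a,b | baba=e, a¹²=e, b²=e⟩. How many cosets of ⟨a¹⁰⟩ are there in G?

First find ord(a¹⁰) by computing successive powers:
  (a¹⁰)¹ = a¹⁰, (a¹⁰)² = a⁸, (a¹⁰)³ = a⁶, (a¹⁰)⁴ = a⁴, (a¹⁰)⁵ = a², (a¹⁰)⁶ = e.
So |⟨a¹⁰⟩| = ord(a¹⁰) = 6. With |G| = 24, by Lagrange [G : ⟨a¹⁰⟩] = 24/6 = 4.

Answer: 4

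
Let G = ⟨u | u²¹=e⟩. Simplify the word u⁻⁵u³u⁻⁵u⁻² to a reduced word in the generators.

Multiply left to right, reducing at each step:
  (u¹⁶) · u³ = u¹⁹
  (u¹⁹) · u⁻⁵ = u¹⁴
  (u¹⁴) · u⁻² = u¹²

Answer: u¹²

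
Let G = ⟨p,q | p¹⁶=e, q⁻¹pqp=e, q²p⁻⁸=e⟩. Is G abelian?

p·q = pq but q·p = p⁷q⁻¹, so p·q ≠ q·p and G is not abelian.

Answer: No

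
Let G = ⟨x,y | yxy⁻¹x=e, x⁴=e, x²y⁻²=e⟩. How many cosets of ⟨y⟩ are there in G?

First find ord(y) by computing successive powers:
  y¹ = y, y² = x², y³ = y⁻¹, y⁴ = e.
So |⟨y⟩| = ord(y) = 4. With |G| = 8, by Lagrange [G : ⟨y⟩] = 8/4 = 2.

Answer: 2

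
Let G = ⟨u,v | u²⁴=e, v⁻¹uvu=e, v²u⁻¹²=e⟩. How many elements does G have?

Enumerate words in the generators, reducing via the relations: the distinct elements are
  {e, u, v, uv, u², u³, u⁴, u⁵, u⁶, u⁷, u⁸, u⁹, u²v, u²², u²³, u²¹, u²⁰, u³v, u¹², u¹³, u¹¹, u¹⁰, u¹⁴, u¹⁵, u¹⁶, u¹⁷, u¹⁸, u¹⁹, u⁴v, u⁵v, u⁶v, u⁷v, u⁸v, u⁹v, v⁻¹, uv⁻¹, u¹¹v, u¹⁰v, u²v⁻¹, u³v⁻¹, u⁴v⁻¹, u⁵v⁻¹, u⁶v⁻¹, u⁷v⁻¹, u⁸v⁻¹, u⁹v⁻¹, u¹¹v⁻¹, u¹⁰v⁻¹}.
No further products give new elements, so |G| = 48.

Answer: 48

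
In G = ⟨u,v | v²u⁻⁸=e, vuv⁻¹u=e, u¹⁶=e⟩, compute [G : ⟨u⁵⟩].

First find ord(u⁵) by computing successive powers:
  (u⁵)¹ = u⁵, (u⁵)² = u¹⁰, (u⁵)³ = u¹⁵, (u⁵)⁴ = u⁴, (u⁵)⁵ = u⁹, (u⁵)⁶ = u¹⁴, (u⁵)⁷ = u³, (u⁵)⁸ = u⁸, (u⁵)⁹ = u¹³, (u⁵)¹⁰ = u², (u⁵)¹¹ = u⁷, (u⁵)¹² = u¹², (u⁵)¹³ = u, (u⁵)¹⁴ = u⁶, (u⁵)¹⁵ = u¹¹, (u⁵)¹⁶ = e.
So |⟨u⁵⟩| = ord(u⁵) = 16. With |G| = 32, by Lagrange [G : ⟨u⁵⟩] = 32/16 = 2.

Answer: 2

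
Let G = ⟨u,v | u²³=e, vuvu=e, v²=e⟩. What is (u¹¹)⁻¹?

The order of (u¹¹) is 23 (smallest k with (u¹¹)ᵏ = e), so (u¹¹)⁻¹ = (u¹¹)²² = u¹².
Check: (u¹¹) · (u¹²) → (u¹¹) · u¹² = e, giving e as required.

Answer: u¹²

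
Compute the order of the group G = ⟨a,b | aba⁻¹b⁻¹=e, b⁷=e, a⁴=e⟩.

Enumerate words in the generators, reducing via the relations: the distinct elements are
  {a, b, e, ab, a², a³, b², b³, b⁴, b⁵, b⁶, ab², ab³, ab⁴, ab⁵, ab⁶, a²b, a³b, a²b², a²b³, a²b⁴, a²b⁵, a²b⁶, a³b², a³b³, a³b⁴, a³b⁵, a³b⁶}.
No further products give new elements, so |G| = 28.

Answer: 28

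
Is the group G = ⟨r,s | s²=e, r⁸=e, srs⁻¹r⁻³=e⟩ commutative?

r·s = rs but s·r = r³s, so r·s ≠ s·r and G is not abelian.

Answer: No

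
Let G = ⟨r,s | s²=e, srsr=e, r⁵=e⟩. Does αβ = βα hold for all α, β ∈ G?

r·s = rs but s·r = r⁴s, so r·s ≠ s·r and G is not abelian.

Answer: No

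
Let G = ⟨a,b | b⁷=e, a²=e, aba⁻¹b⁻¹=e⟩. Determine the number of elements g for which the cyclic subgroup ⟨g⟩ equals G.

G is cyclic of order 14. An element generates G iff its order is 14, and a cyclic group of order 14 has exactly φ(14) = 6 such elements.

Answer: 6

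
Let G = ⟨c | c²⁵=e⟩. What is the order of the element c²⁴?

Compute successive powers until reaching e:
  (c²⁴)¹ = c²⁴, (c²⁴)² = c²³, (c²⁴)³ = c²², (c²⁴)⁴ = c²¹, (c²⁴)⁵ = c²⁰, (c²⁴)⁶ = c¹⁹, (c²⁴)⁷ = c¹⁸, (c²⁴)⁸ = c¹⁷, (c²⁴)⁹ = c¹⁶, (c²⁴)¹⁰ = c¹⁵, (c²⁴)¹¹ = c¹⁴, (c²⁴)¹² = c¹³, (c²⁴)¹³ = c¹², (c²⁴)¹⁴ = c¹¹, (c²⁴)¹⁵ = c¹⁰, (c²⁴)¹⁶ = c⁹, (c²⁴)¹⁷ = c⁸, (c²⁴)¹⁸ = c⁷, (c²⁴)¹⁹ = c⁶, (c²⁴)²⁰ = c⁵, (c²⁴)²¹ = c⁴, (c²⁴)²² = c³, (c²⁴)²³ = c², (c²⁴)²⁴ = c, (c²⁴)²⁵ = e.
The smallest positive k with (c²⁴)ᵏ = e is 25.

Answer: 25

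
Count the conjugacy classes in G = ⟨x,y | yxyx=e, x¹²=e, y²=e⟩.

The conjugacy classes (representative and size) are:
  [e] (size 1), [x¹¹] (size 2), [x²] (size 2), [x⁹] (size 2), [x⁴] (size 2), [x⁵] (size 2), [x⁶] (size 1), [y] (size 6), [xy] (size 6).
Class equation: 1 + 2 + 2 + 2 + 2 + 2 + 1 + 6 + 6 = 24 = |G|. So G has 9 conjugacy classes.

Answer: 9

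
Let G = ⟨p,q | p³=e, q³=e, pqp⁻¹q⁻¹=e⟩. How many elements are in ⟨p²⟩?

|⟨p²⟩| equals the order of p². Compute successive powers until reaching e:
  (p²)¹ = p², (p²)² = p, (p²)³ = e.
The smallest positive k with (p²)ᵏ = e is 3, so |⟨p²⟩| = 3.

Answer: 3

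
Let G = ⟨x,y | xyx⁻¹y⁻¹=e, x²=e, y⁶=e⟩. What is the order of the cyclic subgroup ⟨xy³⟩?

|⟨xy³⟩| equals the order of xy³. Compute successive powers until reaching e:
  (xy³)¹ = xy³, (xy³)² = e.
The smallest positive k with (xy³)ᵏ = e is 2, so |⟨xy³⟩| = 2.

Answer: 2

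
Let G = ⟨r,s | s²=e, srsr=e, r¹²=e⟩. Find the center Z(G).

An element z ∈ Z(G) iff z commutes with every generator.
For example r⁶ is central: (r⁶)·r = r⁷ = r·(r⁶); (r⁶)·s = r⁶s = s·(r⁶).
Whereas r ∉ Z(G) since r·s = rs ≠ r¹¹s = s·r.
Checking each of the 24 elements this way gives Z(G) = {e, r⁶}, of order 2.

Answer: {e, r⁶}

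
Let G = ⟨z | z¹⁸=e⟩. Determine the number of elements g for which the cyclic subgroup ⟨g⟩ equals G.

G is cyclic of order 18. An element generates G iff its order is 18, and a cyclic group of order 18 has exactly φ(18) = 6 such elements.

Answer: 6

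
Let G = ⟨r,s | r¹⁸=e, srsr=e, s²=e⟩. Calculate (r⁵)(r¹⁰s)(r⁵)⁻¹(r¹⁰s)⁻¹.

[(r⁵), (r¹⁰s)] = (r⁵)·(r¹⁰s)·(r⁵)⁻¹·(r¹⁰s)⁻¹.
  (r⁵) · (r¹⁰s) = r¹⁵s
  (r¹⁵s) · (r¹³) = r²s
  (r²s) · (r¹⁰s) = r¹⁰

Answer: r¹⁰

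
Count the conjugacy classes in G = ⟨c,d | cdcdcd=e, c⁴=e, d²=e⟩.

The conjugacy classes (representative and size) are:
  [e] (size 1), [c³] (size 6), [c²dc²d] (size 3), [cdc³] (size 6), [dc³] (size 8).
Class equation: 1 + 6 + 3 + 6 + 8 = 24 = |G|. So G has 5 conjugacy classes.

Answer: 5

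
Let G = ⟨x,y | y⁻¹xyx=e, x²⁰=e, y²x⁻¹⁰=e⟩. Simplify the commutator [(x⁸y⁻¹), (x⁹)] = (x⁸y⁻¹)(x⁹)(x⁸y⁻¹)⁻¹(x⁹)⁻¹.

[(x⁸y⁻¹), (x⁹)] = (x⁸y⁻¹)·(x⁹)·(x⁸y⁻¹)⁻¹·(x⁹)⁻¹.
  (x⁸y⁻¹) · (x⁹) = x⁹y
  (x⁹y) · (x⁸y) = x¹¹
  (x¹¹) · (x¹¹) = x²

Answer: x²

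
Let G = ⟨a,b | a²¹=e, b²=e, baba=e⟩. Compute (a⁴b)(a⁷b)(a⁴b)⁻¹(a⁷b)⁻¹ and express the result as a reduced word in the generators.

[(a⁴b), (a⁷b)] = (a⁴b)·(a⁷b)·(a⁴b)⁻¹·(a⁷b)⁻¹.
  (a⁴b) · (a⁷b) = a¹⁸
  (a¹⁸) · (a⁴b) = ab
  (ab) · (a⁷b) = a¹⁵

Answer: a¹⁵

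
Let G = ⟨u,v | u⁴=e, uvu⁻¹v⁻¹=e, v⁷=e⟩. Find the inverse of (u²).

The order of (u²) is 2 (smallest k with (u²)ᵏ = e), so (u²)⁻¹ = (u²)¹ = u².
Check: (u²) · (u²) → (u²) · u² = e, giving e as required.

Answer: u²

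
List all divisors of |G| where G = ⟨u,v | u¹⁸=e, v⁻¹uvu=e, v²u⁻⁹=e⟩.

|G| = 36 = 2² · 3². By Lagrange's theorem the order of any subgroup divides 36; the divisors of 36 are 1, 2, 3, 4, 6, 9, 12, 18, 36.

Answer: 1, 2, 3, 4, 6, 9, 12, 18, 36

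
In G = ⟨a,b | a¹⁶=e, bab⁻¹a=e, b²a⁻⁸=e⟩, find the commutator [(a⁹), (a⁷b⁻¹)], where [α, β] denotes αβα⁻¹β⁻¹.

[(a⁹), (a⁷b⁻¹)] = (a⁹)·(a⁷b⁻¹)·(a⁹)⁻¹·(a⁷b⁻¹)⁻¹.
  (a⁹) · (a⁷b⁻¹) = b⁻¹
  (b⁻¹) · (a⁷) = ab
  (ab) · (a⁷b) = a²

Answer: a²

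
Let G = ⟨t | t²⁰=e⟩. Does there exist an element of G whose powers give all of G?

|G| = 20. The element t has order 20 (its powers give 20 distinct elements), so ⟨t⟩ = G and G is cyclic.

Answer: Yes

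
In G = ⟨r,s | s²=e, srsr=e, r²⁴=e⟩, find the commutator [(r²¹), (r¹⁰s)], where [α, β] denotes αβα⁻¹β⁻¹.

[(r²¹), (r¹⁰s)] = (r²¹)·(r¹⁰s)·(r²¹)⁻¹·(r¹⁰s)⁻¹.
  (r²¹) · (r¹⁰s) = r⁷s
  (r⁷s) · (r³) = r⁴s
  (r⁴s) · (r¹⁰s) = r¹⁸

Answer: r¹⁸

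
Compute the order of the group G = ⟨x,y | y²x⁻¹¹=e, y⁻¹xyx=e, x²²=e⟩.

Enumerate words in the generators, reducing via the relations: the distinct elements are
  {e, x, y, xy, x², x³, x⁴, x⁵, x⁶, x⁷, x⁸, x⁹, x²y, x²¹, x²⁰, x³y, x¹², x¹³, x¹¹, x¹⁰, x¹⁴, x¹⁵, x¹⁶, x¹⁷, x¹⁸, x¹⁹, x⁴y, x⁵y, x⁶y, x⁷y, x⁸y, x⁹y, y⁻¹, xy⁻¹, x¹⁰y, x²y⁻¹, x³y⁻¹, x⁴y⁻¹, x⁵y⁻¹, x⁶y⁻¹, x⁷y⁻¹, x⁸y⁻¹, x⁹y⁻¹, x¹⁰y⁻¹}.
No further products give new elements, so |G| = 44.

Answer: 44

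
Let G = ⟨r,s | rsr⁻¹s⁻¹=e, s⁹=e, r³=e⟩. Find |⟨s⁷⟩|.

|⟨s⁷⟩| equals the order of s⁷. Compute successive powers until reaching e:
  (s⁷)¹ = s⁷, (s⁷)² = s⁵, (s⁷)³ = s³, (s⁷)⁴ = s, (s⁷)⁵ = s⁸, (s⁷)⁶ = s⁶, (s⁷)⁷ = s⁴, (s⁷)⁸ = s², (s⁷)⁹ = e.
The smallest positive k with (s⁷)ᵏ = e is 9, so |⟨s⁷⟩| = 9.

Answer: 9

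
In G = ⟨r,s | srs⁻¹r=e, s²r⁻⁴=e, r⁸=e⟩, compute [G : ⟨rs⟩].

First find ord(rs) by computing successive powers:
  (rs)¹ = rs, (rs)² = r⁴, (rs)³ = rs⁻¹, (rs)⁴ = e.
So |⟨rs⟩| = ord(rs) = 4. With |G| = 16, by Lagrange [G : ⟨rs⟩] = 16/4 = 4.

Answer: 4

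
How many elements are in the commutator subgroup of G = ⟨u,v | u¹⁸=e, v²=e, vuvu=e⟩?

G' = [G, G] is generated by all commutators. The generator-pair commutators are: [u, v] = u².
The subgroup they normally generate is {e, u², u⁴, u⁶, u⁸, u¹⁰, u¹², u¹⁴, u¹⁶}, of order 9.
Check: |G/G'| = 36/9 = 4 is the order of the abelianisation.

Answer: 9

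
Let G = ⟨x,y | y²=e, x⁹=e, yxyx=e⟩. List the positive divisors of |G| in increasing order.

|G| = 18 = 2 · 3². By Lagrange's theorem the order of any subgroup divides 18; the divisors of 18 are 1, 2, 3, 6, 9, 18.

Answer: 1, 2, 3, 6, 9, 18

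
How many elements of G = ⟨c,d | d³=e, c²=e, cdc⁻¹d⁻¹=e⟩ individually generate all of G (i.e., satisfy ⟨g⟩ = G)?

G is cyclic of order 6. An element generates G iff its order is 6, and a cyclic group of order 6 has exactly φ(6) = 2 such elements.

Answer: 2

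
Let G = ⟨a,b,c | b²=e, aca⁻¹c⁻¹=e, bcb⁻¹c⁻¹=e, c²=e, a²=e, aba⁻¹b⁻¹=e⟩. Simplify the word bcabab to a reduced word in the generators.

Multiply left to right, reducing at each step:
  b · c = bc
  (bc) · a = abc
  (abc) · b = ac
  (ac) · a = c
  c · b = bc

Answer: bc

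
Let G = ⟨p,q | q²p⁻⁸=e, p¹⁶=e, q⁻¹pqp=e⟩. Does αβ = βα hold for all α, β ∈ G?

p·q = pq but q·p = p⁷q⁻¹, so p·q ≠ q·p and G is not abelian.

Answer: No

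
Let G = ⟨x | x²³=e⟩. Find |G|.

G is generated by a single element, so G is cyclic. The relator gives x²³ = e and no smaller power is forced to be e, so the 23 powers {e, x, x², x³, x⁴, x⁵, x⁶, x⁷, x⁸, x⁹, x²², x²¹, x²⁰, x¹², x¹³, x¹¹, x¹⁰, x¹⁴, x¹⁵, x¹⁶, x¹⁷, x¹⁸, x¹⁹} are distinct. Hence |G| = 23.

Answer: 23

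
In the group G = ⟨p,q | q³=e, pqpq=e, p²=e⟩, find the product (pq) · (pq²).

Compute (pq) · (pq²) by multiplying left to right and reducing via the relations at each step:
  (pq) · p = q²
  (q²) · q² = q

Answer: q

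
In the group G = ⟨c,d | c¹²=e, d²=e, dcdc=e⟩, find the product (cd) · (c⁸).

Compute (cd) · (c⁸) by multiplying left to right and reducing via the relations at each step:
  (cd) · c⁸ = c⁵d

Answer: c⁵d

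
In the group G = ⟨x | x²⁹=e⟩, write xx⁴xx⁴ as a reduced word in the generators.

Multiply left to right, reducing at each step:
  x · x⁴ = x⁵
  (x⁵) · x = x⁶
  (x⁶) · x⁴ = x¹⁰

Answer: x¹⁰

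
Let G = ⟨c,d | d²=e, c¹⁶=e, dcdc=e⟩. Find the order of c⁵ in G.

Compute successive powers until reaching e:
  (c⁵)¹ = c⁵, (c⁵)² = c¹⁰, (c⁵)³ = c¹⁵, (c⁵)⁴ = c⁴, (c⁵)⁵ = c⁹, (c⁵)⁶ = c¹⁴, (c⁵)⁷ = c³, (c⁵)⁸ = c⁸, (c⁵)⁹ = c¹³, (c⁵)¹⁰ = c², (c⁵)¹¹ = c⁷, (c⁵)¹² = c¹², (c⁵)¹³ = c, (c⁵)¹⁴ = c⁶, (c⁵)¹⁵ = c¹¹, (c⁵)¹⁶ = e.
The smallest positive k with (c⁵)ᵏ = e is 16.

Answer: 16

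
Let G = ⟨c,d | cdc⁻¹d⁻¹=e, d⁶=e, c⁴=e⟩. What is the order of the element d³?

Compute successive powers until reaching e:
  (d³)¹ = d³, (d³)² = e.
The smallest positive k with (d³)ᵏ = e is 2.

Answer: 2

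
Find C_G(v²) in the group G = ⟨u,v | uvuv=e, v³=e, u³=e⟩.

⟨v²⟩ ⊆ C_G(v²) since powers of v² commute with v²; so |C_G(v²)| ≥ |⟨v²⟩| = 3.
By orbit–stabilizer, |C_G(v²)| = |G| / |conj. class of v²| = 12 / 4 = 3.
The 3 elements commuting with v² are {e, v, v²}.

Answer: {e, v, v²}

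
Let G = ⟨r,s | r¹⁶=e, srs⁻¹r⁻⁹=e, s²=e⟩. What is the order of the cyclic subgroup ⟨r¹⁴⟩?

|⟨r¹⁴⟩| equals the order of r¹⁴. Compute successive powers until reaching e:
  (r¹⁴)¹ = r¹⁴, (r¹⁴)² = r¹², (r¹⁴)³ = r¹⁰, (r¹⁴)⁴ = r⁸, (r¹⁴)⁵ = r⁶, (r¹⁴)⁶ = r⁴, (r¹⁴)⁷ = r², (r¹⁴)⁸ = e.
The smallest positive k with (r¹⁴)ᵏ = e is 8, so |⟨r¹⁴⟩| = 8.

Answer: 8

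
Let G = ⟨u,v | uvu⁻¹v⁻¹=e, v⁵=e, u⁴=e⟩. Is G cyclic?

|G| = 20. The element uv has order 20 (its powers give 20 distinct elements), so ⟨uv⟩ = G and G is cyclic.

Answer: Yes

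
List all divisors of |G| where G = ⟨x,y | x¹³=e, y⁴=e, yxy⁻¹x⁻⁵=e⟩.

|G| = 52 = 2² · 13. By Lagrange's theorem the order of any subgroup divides 52; the divisors of 52 are 1, 2, 4, 13, 26, 52.

Answer: 1, 2, 4, 13, 26, 52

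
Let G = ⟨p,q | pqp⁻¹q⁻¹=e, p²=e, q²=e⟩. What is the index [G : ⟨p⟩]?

First find ord(p) by computing successive powers:
  p¹ = p, p² = e.
So |⟨p⟩| = ord(p) = 2. With |G| = 4, by Lagrange [G : ⟨p⟩] = 4/2 = 2.

Answer: 2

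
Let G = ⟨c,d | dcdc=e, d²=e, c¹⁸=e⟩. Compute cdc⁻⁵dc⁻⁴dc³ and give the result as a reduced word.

Multiply left to right, reducing at each step:
  c · d = cd
  (cd) · c⁻⁵ = c⁶d
  (c⁶d) · d = c⁶
  (c⁶) · c⁻⁴ = c²
  (c²) · d = c²d
  (c²d) · c³ = c¹⁷d

Answer: c¹⁷d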